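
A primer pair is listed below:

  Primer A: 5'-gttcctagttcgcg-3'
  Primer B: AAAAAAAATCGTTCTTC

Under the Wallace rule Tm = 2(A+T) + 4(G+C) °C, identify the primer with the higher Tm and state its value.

Primer A: A+T=6, G+C=8 → Tm = 2(6)+4(8) = 44°C
Primer B: A+T=13, G+C=4 → Tm = 2(13)+4(4) = 42°C
44°C vs 42°C → primer A is higher.

Primer A, 44°C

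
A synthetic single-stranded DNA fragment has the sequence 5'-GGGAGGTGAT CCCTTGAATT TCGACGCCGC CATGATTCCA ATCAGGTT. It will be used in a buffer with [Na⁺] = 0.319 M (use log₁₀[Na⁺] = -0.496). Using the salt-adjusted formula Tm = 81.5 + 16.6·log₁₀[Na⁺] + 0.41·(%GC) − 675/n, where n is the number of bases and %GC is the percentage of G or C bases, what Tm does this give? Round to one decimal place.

Length n = 48. Scanning the sequence gives A=10, C=12, T=13, G=13.
G+C = 25, so %GC = 25/48 × 100 = 52.083%
Salt term: 16.6 × (-0.496) = -8.234
GC term: 0.41 × 52.083 = 21.354; length term: −675/48 = −14.062
Tm = 81.5 + (-8.234) + 21.354 − 14.062 = 80.558 → 80.6°C

80.6°C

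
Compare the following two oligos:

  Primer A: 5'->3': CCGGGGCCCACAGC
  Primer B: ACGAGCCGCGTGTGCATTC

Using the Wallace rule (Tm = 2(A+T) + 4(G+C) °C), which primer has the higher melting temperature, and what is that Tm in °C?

Primer B, 62°C

Primer A: A+T=2, G+C=12 → Tm = 2(2)+4(12) = 52°C
Primer B: A+T=7, G+C=12 → Tm = 2(7)+4(12) = 62°C
52°C vs 62°C → primer B is higher.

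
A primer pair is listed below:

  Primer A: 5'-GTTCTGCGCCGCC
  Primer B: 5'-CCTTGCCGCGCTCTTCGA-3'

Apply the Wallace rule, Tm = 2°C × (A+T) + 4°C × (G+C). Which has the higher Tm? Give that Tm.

Primer A: A+T=3, G+C=10 → Tm = 2(3)+4(10) = 46°C
Primer B: A+T=6, G+C=12 → Tm = 2(6)+4(12) = 60°C
46°C vs 60°C → primer B is higher.

Primer B, 60°C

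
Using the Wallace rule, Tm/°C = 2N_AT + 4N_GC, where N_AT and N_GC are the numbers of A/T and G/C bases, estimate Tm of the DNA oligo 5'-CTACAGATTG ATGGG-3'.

C=2, T=4, G=5, A=4
AT pairs contribute 8, GC pairs contribute 7.
Tm = 4·7 + 2·8 = 28 + 16 = 44°C

44°C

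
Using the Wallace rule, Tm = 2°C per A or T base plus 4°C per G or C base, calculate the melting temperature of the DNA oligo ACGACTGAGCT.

Base counts: A=3, C=3, T=2, G=3
A+T = 5, G+C = 6
Tm = 2×5 + 4×6 = 34°C

34°C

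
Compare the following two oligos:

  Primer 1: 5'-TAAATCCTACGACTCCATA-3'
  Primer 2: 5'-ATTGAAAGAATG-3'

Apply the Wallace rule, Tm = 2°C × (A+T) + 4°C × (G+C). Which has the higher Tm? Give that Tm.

Primer 1, 52°C

Primer 1: A+T=12, G+C=7 → Tm = 2(12)+4(7) = 52°C
Primer 2: A+T=9, G+C=3 → Tm = 2(9)+4(3) = 30°C
52°C vs 30°C → primer 1 is higher.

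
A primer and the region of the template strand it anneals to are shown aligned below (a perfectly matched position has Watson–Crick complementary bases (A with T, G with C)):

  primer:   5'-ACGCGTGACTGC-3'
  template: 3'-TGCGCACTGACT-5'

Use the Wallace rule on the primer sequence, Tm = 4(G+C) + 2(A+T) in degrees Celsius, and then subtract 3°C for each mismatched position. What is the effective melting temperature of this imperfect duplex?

37°C

Primer base counts: A=2, T=2, G=4, C=4 → A+T=4, G+C=8
Perfect-match Tm = 2(4) + 4(8) = 8 + 32 = 40°C
Mismatches (positions where the bases are not complementary): 1 (at position 12)
Effective Tm = 40 − 1×3 = 40 − 3 = 37°C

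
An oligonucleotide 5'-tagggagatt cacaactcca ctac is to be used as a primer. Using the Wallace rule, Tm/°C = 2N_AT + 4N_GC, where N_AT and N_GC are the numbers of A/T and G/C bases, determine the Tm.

Scanning the sequence gives C=7, A=8, G=4, T=5.
AT pairs contribute 13, GC pairs contribute 11.
Tm = 4·11 + 2·13 = 44 + 26 = 70°C

70°C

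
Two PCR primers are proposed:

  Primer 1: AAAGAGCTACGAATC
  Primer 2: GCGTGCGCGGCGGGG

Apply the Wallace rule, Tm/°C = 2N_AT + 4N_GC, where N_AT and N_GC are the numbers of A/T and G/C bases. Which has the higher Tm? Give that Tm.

Primer 2, 58°C

Primer 1: A+T=9, G+C=6 → Tm = 2(9)+4(6) = 42°C
Primer 2: A+T=1, G+C=14 → Tm = 2(1)+4(14) = 58°C
42°C vs 58°C → primer 2 is higher.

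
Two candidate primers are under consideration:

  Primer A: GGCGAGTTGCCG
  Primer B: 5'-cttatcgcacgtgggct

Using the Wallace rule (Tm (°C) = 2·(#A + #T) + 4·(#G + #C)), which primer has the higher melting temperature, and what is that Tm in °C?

Primer A: A+T=3, G+C=9 → Tm = 2(3)+4(9) = 42°C
Primer B: A+T=7, G+C=10 → Tm = 2(7)+4(10) = 54°C
42°C vs 54°C → primer B is higher.

Primer B, 54°C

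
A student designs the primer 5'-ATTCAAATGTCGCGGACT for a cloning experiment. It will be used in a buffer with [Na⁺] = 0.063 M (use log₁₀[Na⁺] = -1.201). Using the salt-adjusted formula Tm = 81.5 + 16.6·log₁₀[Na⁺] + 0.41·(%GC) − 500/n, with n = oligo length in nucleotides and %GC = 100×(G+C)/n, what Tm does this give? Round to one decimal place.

52.0°C

Length n = 18. Counting bases: A=5, C=4, G=4, T=5
G+C = 8, so %GC = 8/18 × 100 = 44.444%
Salt term: 16.6 × (-1.201) = -19.937
GC term: 0.41 × 44.444 = 18.222; length term: −500/18 = −27.778
Tm = 81.5 + (-19.937) + 18.222 − 27.778 = 52.007 → 52.0°C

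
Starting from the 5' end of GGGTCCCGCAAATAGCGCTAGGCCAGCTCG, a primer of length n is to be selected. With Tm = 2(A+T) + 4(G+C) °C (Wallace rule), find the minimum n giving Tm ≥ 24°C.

n = 7

First 6 bases: GGGTCC → Tm = 22°C (< 24°C)
First 7 bases: GGGTCCC → Tm = 26°C (≥ 24°C)
Each additional base adds 2°C (A/T) or 4°C (G/C), so Tm is non-decreasing in n; n = 7 is the first length to reach 24°C.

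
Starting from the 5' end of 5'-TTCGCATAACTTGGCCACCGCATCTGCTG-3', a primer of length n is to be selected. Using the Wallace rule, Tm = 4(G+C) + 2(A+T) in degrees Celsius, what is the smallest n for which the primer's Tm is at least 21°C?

First 7 bases: TTCGCAT → Tm = 20°C (< 21°C)
First 8 bases: TTCGCATA → Tm = 22°C (≥ 21°C)
Since every base adds ≥2°C, Tm only increases with n, so the threshold is first crossed at n = 8.

n = 8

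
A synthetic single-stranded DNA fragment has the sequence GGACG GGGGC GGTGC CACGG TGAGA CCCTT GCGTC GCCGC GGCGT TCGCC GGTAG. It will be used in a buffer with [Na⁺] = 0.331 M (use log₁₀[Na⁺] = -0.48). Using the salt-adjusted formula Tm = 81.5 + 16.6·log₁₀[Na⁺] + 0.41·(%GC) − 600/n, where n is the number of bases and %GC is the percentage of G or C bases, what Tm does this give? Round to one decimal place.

Length n = 55. Scanning the sequence gives A=5, G=25, C=17, T=8.
G+C = 42, so %GC = 42/55 × 100 = 76.364%
Salt term: 16.6 × (-0.48) = -7.968
GC term: 0.41 × 76.364 = 31.309; length term: −600/55 = −10.909
Tm = 81.5 + (-7.968) + 31.309 − 10.909 = 93.932 → 93.9°C

93.9°C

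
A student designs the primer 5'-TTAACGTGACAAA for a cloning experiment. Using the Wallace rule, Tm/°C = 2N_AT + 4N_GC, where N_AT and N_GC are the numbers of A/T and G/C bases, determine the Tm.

Base counts: C=2, A=6, G=2, T=3
A+T = 9, G+C = 4
Tm = 2×9 + 4×4 = 34°C

34°C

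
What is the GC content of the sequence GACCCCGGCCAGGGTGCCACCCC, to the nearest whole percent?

Scanning the sequence gives G=7, A=3, T=1, C=12.
G+C = 7 + 12 = 19 out of 23 bases
%GC = 19/23 × 100 = 82.61% ≈ 83%

83%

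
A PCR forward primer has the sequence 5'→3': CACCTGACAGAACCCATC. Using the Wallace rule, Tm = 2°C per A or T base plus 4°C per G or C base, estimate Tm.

56°C

Scanning the sequence gives A=6, T=2, C=8, G=2.
AT pairs contribute 8, GC pairs contribute 10.
Tm = 4·10 + 2·8 = 40 + 16 = 56°C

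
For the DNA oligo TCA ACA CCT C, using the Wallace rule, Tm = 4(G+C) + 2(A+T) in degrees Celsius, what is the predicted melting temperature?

C=5, T=2, A=3, G=0
So N_AT = 5 and N_GC = 5.
Tm = 4·5 + 2·5 = 20 + 10 = 30°C

30°C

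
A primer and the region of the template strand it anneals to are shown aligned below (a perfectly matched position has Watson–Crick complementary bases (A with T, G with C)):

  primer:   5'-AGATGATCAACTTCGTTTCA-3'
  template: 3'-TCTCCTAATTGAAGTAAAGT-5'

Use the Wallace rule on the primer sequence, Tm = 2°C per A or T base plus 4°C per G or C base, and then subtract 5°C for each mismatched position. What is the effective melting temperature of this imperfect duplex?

39°C

Primer base counts: A=6, T=7, G=3, C=4 → A+T=13, G+C=7
Perfect-match Tm = 2(13) + 4(7) = 26 + 28 = 54°C
Mismatches (positions where the bases are not complementary): 3 (at positions 4, 8, 15)
Effective Tm = 54 − 3×5 = 54 − 15 = 39°C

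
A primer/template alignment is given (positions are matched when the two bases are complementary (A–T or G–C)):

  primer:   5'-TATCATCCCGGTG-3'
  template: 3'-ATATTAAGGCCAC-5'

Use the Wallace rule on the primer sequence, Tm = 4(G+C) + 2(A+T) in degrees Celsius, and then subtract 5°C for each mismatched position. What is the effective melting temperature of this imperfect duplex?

30°C

Primer base counts: A=2, T=4, G=3, C=4 → A+T=6, G+C=7
Perfect-match Tm = 2(6) + 4(7) = 12 + 28 = 40°C
Mismatches (positions where the bases are not complementary): 2 (at positions 4, 7)
Effective Tm = 40 − 2×5 = 40 − 10 = 30°C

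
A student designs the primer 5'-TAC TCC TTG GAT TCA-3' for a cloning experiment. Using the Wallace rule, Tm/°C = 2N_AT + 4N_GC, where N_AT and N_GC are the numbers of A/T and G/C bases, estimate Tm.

T=6, C=4, A=3, G=2
A+T = 9, G+C = 6
Tm = 4·6 + 2·9 = 24 + 18 = 42°C

42°C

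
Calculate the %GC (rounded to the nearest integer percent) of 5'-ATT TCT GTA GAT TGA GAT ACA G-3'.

32%

Scanning the sequence gives T=8, C=2, G=5, A=7.
G+C = 5 + 2 = 7 out of 22 bases
%GC = 7/22 × 100 = 31.82% ≈ 32%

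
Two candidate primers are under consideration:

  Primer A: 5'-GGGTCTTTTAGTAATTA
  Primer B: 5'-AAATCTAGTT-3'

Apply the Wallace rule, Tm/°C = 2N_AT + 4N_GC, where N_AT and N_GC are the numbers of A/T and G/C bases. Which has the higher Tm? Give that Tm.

Primer A: A+T=12, G+C=5 → Tm = 2(12)+4(5) = 44°C
Primer B: A+T=8, G+C=2 → Tm = 2(8)+4(2) = 24°C
44°C vs 24°C → primer A is higher.

Primer A, 44°C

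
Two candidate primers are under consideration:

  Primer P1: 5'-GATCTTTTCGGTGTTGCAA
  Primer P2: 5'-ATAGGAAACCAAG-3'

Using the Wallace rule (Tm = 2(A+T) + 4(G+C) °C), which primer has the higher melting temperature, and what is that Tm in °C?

Primer P1: A+T=11, G+C=8 → Tm = 2(11)+4(8) = 54°C
Primer P2: A+T=8, G+C=5 → Tm = 2(8)+4(5) = 36°C
54°C vs 36°C → primer P1 is higher.

Primer P1, 54°C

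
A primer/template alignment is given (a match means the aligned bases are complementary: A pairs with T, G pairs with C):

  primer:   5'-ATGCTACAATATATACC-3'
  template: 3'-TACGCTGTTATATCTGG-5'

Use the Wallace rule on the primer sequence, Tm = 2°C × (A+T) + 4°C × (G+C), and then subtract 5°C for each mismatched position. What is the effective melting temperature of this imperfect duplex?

34°C

Primer base counts: A=7, T=5, G=1, C=4 → A+T=12, G+C=5
Perfect-match Tm = 2(12) + 4(5) = 24 + 20 = 44°C
Mismatches (positions where the bases are not complementary): 2 (at positions 5, 14)
Effective Tm = 44 − 2×5 = 44 − 10 = 34°C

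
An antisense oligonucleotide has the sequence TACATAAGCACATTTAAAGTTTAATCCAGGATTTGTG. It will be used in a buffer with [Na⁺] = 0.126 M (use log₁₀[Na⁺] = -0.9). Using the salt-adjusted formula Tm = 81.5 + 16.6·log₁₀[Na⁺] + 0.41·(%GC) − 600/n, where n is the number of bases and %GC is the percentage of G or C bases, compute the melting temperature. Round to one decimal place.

62.5°C

Length n = 37. Counting bases: A=13, G=6, C=5, T=13
G+C = 11, so %GC = 11/37 × 100 = 29.73%
Salt term: 16.6 × (-0.9) = -14.94
GC term: 0.41 × 29.73 = 12.189; length term: −600/37 = −16.216
Tm = 81.5 + (-14.94) + 12.189 − 16.216 = 62.533 → 62.5°C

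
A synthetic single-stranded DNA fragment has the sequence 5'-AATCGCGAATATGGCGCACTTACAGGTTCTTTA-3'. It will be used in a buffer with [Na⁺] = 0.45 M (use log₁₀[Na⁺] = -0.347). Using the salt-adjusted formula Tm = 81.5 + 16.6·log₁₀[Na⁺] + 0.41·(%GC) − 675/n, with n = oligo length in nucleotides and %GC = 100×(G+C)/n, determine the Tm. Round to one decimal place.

72.7°C

Length n = 33. C=7, A=9, T=10, G=7
G+C = 14, so %GC = 14/33 × 100 = 42.424%
Salt term: 16.6 × (-0.347) = -5.76
GC term: 0.41 × 42.424 = 17.394; length term: −675/33 = −20.455
Tm = 81.5 + (-5.76) + 17.394 − 20.455 = 72.679 → 72.7°C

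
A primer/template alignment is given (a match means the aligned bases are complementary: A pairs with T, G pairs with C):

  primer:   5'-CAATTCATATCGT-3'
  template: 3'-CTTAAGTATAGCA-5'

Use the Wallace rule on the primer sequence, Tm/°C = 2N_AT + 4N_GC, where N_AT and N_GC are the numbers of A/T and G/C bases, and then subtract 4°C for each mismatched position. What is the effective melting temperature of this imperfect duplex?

30°C

Primer base counts: A=4, T=5, G=1, C=3 → A+T=9, G+C=4
Perfect-match Tm = 2(9) + 4(4) = 18 + 16 = 34°C
Mismatches (positions where the bases are not complementary): 1 (at position 1)
Effective Tm = 34 − 1×4 = 34 − 4 = 30°C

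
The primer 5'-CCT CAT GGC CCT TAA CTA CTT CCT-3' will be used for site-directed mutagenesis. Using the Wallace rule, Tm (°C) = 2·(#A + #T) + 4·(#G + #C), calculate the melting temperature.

T=8, A=4, C=10, G=2
AT pairs contribute 12, GC pairs contribute 12.
Tm = 4·12 + 2·12 = 48 + 24 = 72°C

72°C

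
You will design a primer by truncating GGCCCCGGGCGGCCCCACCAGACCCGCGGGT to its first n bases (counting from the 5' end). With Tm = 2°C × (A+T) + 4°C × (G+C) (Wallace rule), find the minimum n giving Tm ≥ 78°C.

n = 21

First 20 bases: GGCCCCGGGCGGCCCCACCA → Tm = 76°C (< 78°C)
First 21 bases: GGCCCCGGGCGGCCCCACCAG → Tm = 80°C (≥ 78°C)
Since every base adds ≥2°C, Tm only increases with n, so the threshold is first crossed at n = 21.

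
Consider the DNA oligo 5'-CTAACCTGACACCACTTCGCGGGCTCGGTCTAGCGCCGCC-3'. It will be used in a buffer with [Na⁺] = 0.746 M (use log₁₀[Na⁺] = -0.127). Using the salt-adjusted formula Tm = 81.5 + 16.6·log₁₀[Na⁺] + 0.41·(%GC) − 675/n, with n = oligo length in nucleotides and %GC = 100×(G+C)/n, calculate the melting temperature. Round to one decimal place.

Length n = 40. T=7, C=17, A=6, G=10
G+C = 27, so %GC = 27/40 × 100 = 67.5%
Salt term: 16.6 × (-0.127) = -2.108
GC term: 0.41 × 67.5 = 27.675; length term: −675/40 = −16.875
Tm = 81.5 + (-2.108) + 27.675 − 16.875 = 90.192 → 90.2°C

90.2°C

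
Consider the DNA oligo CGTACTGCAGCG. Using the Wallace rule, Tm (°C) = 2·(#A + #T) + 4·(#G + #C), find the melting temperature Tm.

Counting bases: C=4, A=2, G=4, T=2
AT pairs contribute 4, GC pairs contribute 8.
Tm = 2(4) + 4(8) = 8 + 32 = 40°C

40°C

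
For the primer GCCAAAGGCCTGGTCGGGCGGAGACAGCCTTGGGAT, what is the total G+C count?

24

Counting bases: A=7, G=15, C=9, T=5
Total G or C: 15 + 9 = 24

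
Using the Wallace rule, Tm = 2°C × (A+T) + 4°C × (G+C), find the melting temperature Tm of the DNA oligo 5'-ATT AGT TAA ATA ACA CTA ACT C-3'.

54°C

Base counts: G=1, C=4, T=7, A=10
AT pairs contribute 17, GC pairs contribute 5.
Tm = 2×17 + 4×5 = 54°C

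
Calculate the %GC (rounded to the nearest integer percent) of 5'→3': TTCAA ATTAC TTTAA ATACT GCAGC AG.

30%

Base counts: A=10, T=9, C=5, G=3
G+C = 3 + 5 = 8 out of 27 bases
%GC = 8/27 × 100 = 29.63% ≈ 30%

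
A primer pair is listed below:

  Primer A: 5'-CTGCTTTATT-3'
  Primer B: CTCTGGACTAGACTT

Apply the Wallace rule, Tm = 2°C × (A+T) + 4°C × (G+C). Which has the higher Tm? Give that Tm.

Primer A: A+T=7, G+C=3 → Tm = 2(7)+4(3) = 26°C
Primer B: A+T=8, G+C=7 → Tm = 2(8)+4(7) = 44°C
26°C vs 44°C → primer B is higher.

Primer B, 44°C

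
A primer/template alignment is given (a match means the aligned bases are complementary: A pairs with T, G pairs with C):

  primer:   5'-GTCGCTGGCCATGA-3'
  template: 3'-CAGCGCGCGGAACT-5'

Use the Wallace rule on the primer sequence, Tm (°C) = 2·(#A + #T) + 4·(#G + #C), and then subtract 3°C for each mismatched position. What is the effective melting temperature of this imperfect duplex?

37°C

Primer base counts: A=2, T=3, G=5, C=4 → A+T=5, G+C=9
Perfect-match Tm = 2(5) + 4(9) = 10 + 36 = 46°C
Mismatches (positions where the bases are not complementary): 3 (at positions 6, 7, 11)
Effective Tm = 46 − 3×3 = 46 − 9 = 37°C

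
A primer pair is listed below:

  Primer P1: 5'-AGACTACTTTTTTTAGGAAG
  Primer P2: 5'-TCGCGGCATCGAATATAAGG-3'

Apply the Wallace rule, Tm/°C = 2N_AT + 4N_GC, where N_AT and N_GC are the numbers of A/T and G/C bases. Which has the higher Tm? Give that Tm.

Primer P2, 60°C

Primer P1: A+T=14, G+C=6 → Tm = 2(14)+4(6) = 52°C
Primer P2: A+T=10, G+C=10 → Tm = 2(10)+4(10) = 60°C
52°C vs 60°C → primer P2 is higher.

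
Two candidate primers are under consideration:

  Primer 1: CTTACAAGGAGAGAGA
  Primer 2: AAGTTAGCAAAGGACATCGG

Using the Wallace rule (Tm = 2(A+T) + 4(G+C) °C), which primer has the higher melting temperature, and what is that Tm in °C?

Primer 1: A+T=9, G+C=7 → Tm = 2(9)+4(7) = 46°C
Primer 2: A+T=11, G+C=9 → Tm = 2(11)+4(9) = 58°C
46°C vs 58°C → primer 2 is higher.

Primer 2, 58°C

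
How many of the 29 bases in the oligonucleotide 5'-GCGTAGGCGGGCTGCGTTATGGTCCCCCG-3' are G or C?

Counting bases: G=12, T=6, C=9, A=2
Total G or C: 12 + 9 = 21

21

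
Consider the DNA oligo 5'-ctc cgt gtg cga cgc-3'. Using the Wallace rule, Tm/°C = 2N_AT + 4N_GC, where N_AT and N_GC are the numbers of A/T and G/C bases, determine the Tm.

C=6, A=1, T=3, G=5
AT pairs contribute 4, GC pairs contribute 11.
Tm = 4·11 + 2·4 = 44 + 8 = 52°C

52°C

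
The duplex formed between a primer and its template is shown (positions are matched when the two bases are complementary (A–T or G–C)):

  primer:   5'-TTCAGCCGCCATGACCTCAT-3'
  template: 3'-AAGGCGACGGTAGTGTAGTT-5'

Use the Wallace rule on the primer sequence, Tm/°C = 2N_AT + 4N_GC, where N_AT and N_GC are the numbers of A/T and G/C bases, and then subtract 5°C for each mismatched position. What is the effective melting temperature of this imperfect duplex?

Primer base counts: A=4, T=5, G=3, C=8 → A+T=9, G+C=11
Perfect-match Tm = 2(9) + 4(11) = 18 + 44 = 62°C
Mismatches (positions where the bases are not complementary): 5 (at positions 4, 7, 13, 16, 20)
Effective Tm = 62 − 5×5 = 62 − 25 = 37°C

37°C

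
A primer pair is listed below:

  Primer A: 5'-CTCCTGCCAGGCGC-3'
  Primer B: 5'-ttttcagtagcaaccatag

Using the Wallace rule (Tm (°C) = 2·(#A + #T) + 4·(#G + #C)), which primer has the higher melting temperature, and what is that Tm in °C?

Primer B, 52°C

Primer A: A+T=3, G+C=11 → Tm = 2(3)+4(11) = 50°C
Primer B: A+T=12, G+C=7 → Tm = 2(12)+4(7) = 52°C
50°C vs 52°C → primer B is higher.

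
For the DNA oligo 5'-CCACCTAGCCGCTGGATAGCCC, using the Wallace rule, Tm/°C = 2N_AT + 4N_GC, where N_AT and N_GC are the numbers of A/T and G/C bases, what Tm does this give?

74°C

Scanning the sequence gives A=4, G=5, T=3, C=10.
So N_AT = 7 and N_GC = 15.
Tm = 2×7 + 4×15 = 74°C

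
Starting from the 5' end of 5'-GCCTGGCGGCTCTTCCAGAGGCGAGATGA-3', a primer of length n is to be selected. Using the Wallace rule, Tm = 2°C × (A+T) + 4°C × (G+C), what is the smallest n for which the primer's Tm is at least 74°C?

n = 22

First 21 bases: GCCTGGCGGCTCTTCCAGAGG → Tm = 72°C (< 74°C)
First 22 bases: GCCTGGCGGCTCTTCCAGAGGC → Tm = 76°C (≥ 74°C)
Since every base adds ≥2°C, Tm only increases with n, so the threshold is first crossed at n = 22.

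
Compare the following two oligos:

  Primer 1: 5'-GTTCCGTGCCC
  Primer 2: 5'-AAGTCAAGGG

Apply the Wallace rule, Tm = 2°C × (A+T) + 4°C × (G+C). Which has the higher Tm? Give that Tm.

Primer 1: A+T=3, G+C=8 → Tm = 2(3)+4(8) = 38°C
Primer 2: A+T=5, G+C=5 → Tm = 2(5)+4(5) = 30°C
38°C vs 30°C → primer 1 is higher.

Primer 1, 38°C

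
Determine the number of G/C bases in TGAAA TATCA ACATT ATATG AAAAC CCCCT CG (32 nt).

11

T=8, G=3, A=13, C=8
G+C = 3 + 8 = 11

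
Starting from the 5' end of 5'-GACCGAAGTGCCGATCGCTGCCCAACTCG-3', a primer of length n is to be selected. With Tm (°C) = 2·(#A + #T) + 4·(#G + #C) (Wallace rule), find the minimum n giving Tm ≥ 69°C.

First 20 bases: GACCGAAGTGCCGATCGCTG → Tm = 66°C (< 69°C)
First 21 bases: GACCGAAGTGCCGATCGCTGC → Tm = 70°C (≥ 69°C)
Since every base adds ≥2°C, Tm only increases with n, so the threshold is first crossed at n = 21.

n = 21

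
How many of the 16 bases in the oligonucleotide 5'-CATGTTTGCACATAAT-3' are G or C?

5

Base counts: C=3, G=2, T=6, A=5
G+C = 2 + 3 = 5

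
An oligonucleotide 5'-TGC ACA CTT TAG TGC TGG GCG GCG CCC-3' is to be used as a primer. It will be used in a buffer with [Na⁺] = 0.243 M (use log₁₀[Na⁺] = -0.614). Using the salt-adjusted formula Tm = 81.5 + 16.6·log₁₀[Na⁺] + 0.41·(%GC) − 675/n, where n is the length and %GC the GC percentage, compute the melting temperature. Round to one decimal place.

Length n = 27. Base counts: T=6, C=9, A=3, G=9
G+C = 18, so %GC = 18/27 × 100 = 66.667%
Salt term: 16.6 × (-0.614) = -10.192
GC term: 0.41 × 66.667 = 27.333; length term: −675/27 = −25
Tm = 81.5 + (-10.192) + 27.333 − 25 = 73.641 → 73.6°C

73.6°C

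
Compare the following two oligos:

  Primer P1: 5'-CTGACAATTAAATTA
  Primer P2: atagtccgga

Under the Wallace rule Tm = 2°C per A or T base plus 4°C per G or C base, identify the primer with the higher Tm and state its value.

Primer P1, 36°C

Primer P1: A+T=12, G+C=3 → Tm = 2(12)+4(3) = 36°C
Primer P2: A+T=5, G+C=5 → Tm = 2(5)+4(5) = 30°C
36°C vs 30°C → primer P1 is higher.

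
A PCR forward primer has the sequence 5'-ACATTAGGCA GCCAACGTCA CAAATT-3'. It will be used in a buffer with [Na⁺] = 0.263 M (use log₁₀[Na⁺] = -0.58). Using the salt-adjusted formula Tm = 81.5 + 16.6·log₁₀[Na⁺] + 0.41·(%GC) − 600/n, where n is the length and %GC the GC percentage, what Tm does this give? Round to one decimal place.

66.1°C

Length n = 26. C=7, T=5, G=4, A=10
G+C = 11, so %GC = 11/26 × 100 = 42.308%
Salt term: 16.6 × (-0.58) = -9.628
GC term: 0.41 × 42.308 = 17.346; length term: −600/26 = −23.077
Tm = 81.5 + (-9.628) + 17.346 − 23.077 = 66.141 → 66.1°C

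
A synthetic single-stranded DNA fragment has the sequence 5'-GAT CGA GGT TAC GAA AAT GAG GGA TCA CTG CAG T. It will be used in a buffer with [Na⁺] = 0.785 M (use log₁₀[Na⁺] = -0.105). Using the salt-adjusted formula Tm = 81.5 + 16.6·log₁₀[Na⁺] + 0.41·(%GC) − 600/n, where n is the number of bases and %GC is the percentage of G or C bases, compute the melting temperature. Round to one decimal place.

Length n = 34. Base counts: C=5, G=11, T=7, A=11
G+C = 16, so %GC = 16/34 × 100 = 47.059%
Salt term: 16.6 × (-0.105) = -1.743
GC term: 0.41 × 47.059 = 19.294; length term: −600/34 = −17.647
Tm = 81.5 + (-1.743) + 19.294 − 17.647 = 81.404 → 81.4°C

81.4°C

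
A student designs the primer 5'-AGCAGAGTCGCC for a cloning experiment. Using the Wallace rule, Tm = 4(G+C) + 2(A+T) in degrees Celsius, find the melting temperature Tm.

Scanning the sequence gives T=1, C=4, A=3, G=4.
AT pairs contribute 4, GC pairs contribute 8.
Tm = 2(4) + 4(8) = 8 + 32 = 40°C

40°C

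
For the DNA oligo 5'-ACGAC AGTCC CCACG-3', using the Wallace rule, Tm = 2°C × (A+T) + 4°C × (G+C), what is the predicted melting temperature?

50°C

Base counts: C=7, T=1, G=3, A=4
AT pairs contribute 5, GC pairs contribute 10.
Tm = 4·10 + 2·5 = 40 + 10 = 50°C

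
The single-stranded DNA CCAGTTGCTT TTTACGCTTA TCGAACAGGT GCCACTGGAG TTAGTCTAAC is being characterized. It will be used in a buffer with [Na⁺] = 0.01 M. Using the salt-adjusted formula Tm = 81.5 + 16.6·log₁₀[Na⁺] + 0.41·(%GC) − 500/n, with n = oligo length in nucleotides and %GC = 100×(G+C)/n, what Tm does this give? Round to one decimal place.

Length n = 50. G=11, C=12, T=16, A=11
G+C = 23, so %GC = 23/50 × 100 = 46%
Salt term: 16.6 × (-2) = -33.2
GC term: 0.41 × 46 = 18.86; length term: −500/50 = −10
Tm = 81.5 + (-33.2) + 18.86 − 10 = 57.16 → 57.2°C

57.2°C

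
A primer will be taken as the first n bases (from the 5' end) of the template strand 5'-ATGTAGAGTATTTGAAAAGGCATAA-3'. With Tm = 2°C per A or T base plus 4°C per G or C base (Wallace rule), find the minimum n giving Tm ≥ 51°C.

n = 20

First 19 bases: ATGTAGAGTATTTGAAAAG → Tm = 48°C (< 51°C)
First 20 bases: ATGTAGAGTATTTGAAAAGG → Tm = 52°C (≥ 51°C)
Since every base adds ≥2°C, Tm only increases with n, so the threshold is first crossed at n = 20.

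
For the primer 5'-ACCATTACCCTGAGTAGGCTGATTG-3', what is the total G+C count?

G=6, A=6, T=7, C=6
G+C = 6 + 6 = 12

12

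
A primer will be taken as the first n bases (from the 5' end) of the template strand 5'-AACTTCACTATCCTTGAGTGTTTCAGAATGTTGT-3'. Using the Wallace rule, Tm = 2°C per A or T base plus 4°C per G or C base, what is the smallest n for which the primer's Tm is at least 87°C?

First 32 bases: AACTTCACTATCCTTGAGTGTTTCAGAATGTT → Tm = 86°C (< 87°C)
First 33 bases: AACTTCACTATCCTTGAGTGTTTCAGAATGTTG → Tm = 90°C (≥ 87°C)
Since every base adds ≥2°C, Tm only increases with n, so the threshold is first crossed at n = 33.

n = 33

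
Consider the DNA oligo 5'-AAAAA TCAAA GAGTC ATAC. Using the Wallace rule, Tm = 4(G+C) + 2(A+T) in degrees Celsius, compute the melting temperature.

Scanning the sequence gives T=3, G=2, A=11, C=3.
So N_AT = 14 and N_GC = 5.
Tm = 2(14) + 4(5) = 28 + 20 = 48°C

48°C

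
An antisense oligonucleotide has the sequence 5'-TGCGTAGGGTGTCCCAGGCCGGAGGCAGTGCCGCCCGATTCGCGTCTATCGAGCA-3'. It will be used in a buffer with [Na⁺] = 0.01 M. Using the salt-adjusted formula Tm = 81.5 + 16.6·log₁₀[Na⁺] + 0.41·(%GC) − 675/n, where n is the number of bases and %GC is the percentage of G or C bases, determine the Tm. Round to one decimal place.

63.6°C

Length n = 55. Counting bases: C=17, T=10, A=8, G=20
G+C = 37, so %GC = 37/55 × 100 = 67.273%
Salt term: 16.6 × (-2) = -33.2
GC term: 0.41 × 67.273 = 27.582; length term: −675/55 = −12.273
Tm = 81.5 + (-33.2) + 27.582 − 12.273 = 63.609 → 63.6°C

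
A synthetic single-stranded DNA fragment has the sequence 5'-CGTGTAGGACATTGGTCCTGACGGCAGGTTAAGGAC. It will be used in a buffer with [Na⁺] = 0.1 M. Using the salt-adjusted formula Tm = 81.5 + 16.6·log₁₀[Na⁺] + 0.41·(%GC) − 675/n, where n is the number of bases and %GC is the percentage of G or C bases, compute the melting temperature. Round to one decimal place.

68.9°C

Length n = 36. C=7, A=8, T=8, G=13
G+C = 20, so %GC = 20/36 × 100 = 55.556%
Salt term: 16.6 × (-1) = -16.6
GC term: 0.41 × 55.556 = 22.778; length term: −675/36 = −18.75
Tm = 81.5 + (-16.6) + 22.778 − 18.75 = 68.928 → 68.9°C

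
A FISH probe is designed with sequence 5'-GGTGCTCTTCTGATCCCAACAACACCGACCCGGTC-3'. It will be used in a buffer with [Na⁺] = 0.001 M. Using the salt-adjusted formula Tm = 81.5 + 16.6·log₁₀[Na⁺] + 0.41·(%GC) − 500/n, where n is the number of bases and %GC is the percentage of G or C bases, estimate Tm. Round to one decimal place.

42.0°C

Length n = 35. Scanning the sequence gives C=14, G=7, T=7, A=7.
G+C = 21, so %GC = 21/35 × 100 = 60%
Salt term: 16.6 × (-3) = -49.8
GC term: 0.41 × 60 = 24.6; length term: −500/35 = −14.286
Tm = 81.5 + (-49.8) + 24.6 − 14.286 = 42.014 → 42.0°C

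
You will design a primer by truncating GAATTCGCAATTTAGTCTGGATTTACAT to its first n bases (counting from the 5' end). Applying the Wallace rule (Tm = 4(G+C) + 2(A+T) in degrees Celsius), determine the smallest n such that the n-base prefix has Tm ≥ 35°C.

n = 14

First 13 bases: GAATTCGCAATTT → Tm = 34°C (< 35°C)
First 14 bases: GAATTCGCAATTTA → Tm = 36°C (≥ 35°C)
Since every base adds ≥2°C, Tm only increases with n, so the threshold is first crossed at n = 14.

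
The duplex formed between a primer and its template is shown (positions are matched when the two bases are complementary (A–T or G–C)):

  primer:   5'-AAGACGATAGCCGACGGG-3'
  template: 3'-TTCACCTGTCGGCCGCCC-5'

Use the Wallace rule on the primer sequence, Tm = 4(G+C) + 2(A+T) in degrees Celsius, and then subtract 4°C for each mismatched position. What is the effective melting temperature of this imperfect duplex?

42°C

Primer base counts: A=6, T=1, G=7, C=4 → A+T=7, G+C=11
Perfect-match Tm = 2(7) + 4(11) = 14 + 44 = 58°C
Mismatches (positions where the bases are not complementary): 4 (at positions 4, 5, 8, 14)
Effective Tm = 58 − 4×4 = 58 − 16 = 42°C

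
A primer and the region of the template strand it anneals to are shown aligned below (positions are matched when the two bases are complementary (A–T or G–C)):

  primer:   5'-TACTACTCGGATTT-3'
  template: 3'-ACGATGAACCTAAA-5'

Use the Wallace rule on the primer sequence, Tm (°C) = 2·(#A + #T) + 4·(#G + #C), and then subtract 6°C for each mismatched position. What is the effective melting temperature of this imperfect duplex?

Primer base counts: A=3, T=6, G=2, C=3 → A+T=9, G+C=5
Perfect-match Tm = 2(9) + 4(5) = 18 + 20 = 38°C
Mismatches (positions where the bases are not complementary): 2 (at positions 2, 8)
Effective Tm = 38 − 2×6 = 38 − 12 = 26°C

26°C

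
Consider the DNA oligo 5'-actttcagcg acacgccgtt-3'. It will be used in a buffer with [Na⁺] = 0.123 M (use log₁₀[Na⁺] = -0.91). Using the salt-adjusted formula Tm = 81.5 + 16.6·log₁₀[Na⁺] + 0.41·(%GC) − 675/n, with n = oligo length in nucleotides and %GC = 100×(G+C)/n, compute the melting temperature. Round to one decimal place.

55.2°C

Length n = 20. Base counts: A=4, C=7, G=4, T=5
G+C = 11, so %GC = 11/20 × 100 = 55%
Salt term: 16.6 × (-0.91) = -15.106
GC term: 0.41 × 55 = 22.55; length term: −675/20 = −33.75
Tm = 81.5 + (-15.106) + 22.55 − 33.75 = 55.194 → 55.2°C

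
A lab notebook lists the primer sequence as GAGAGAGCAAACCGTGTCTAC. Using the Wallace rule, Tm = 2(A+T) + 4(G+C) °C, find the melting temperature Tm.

Base counts: G=6, C=5, A=7, T=3
AT pairs contribute 10, GC pairs contribute 11.
Tm = 4·11 + 2·10 = 44 + 20 = 64°C

64°C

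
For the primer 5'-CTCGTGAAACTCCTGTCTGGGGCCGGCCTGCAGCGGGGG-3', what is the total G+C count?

Counting bases: G=16, A=4, C=12, T=7
G+C = 16 + 12 = 28

28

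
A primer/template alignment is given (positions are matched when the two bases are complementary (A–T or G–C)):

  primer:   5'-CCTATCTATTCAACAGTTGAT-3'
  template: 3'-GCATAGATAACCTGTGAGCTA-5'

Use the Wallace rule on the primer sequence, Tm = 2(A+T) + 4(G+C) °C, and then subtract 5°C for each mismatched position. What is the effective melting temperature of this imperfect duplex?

31°C

Primer base counts: A=6, T=8, G=2, C=5 → A+T=14, G+C=7
Perfect-match Tm = 2(14) + 4(7) = 28 + 28 = 56°C
Mismatches (positions where the bases are not complementary): 5 (at positions 2, 11, 12, 16, 18)
Effective Tm = 56 − 5×5 = 56 − 25 = 31°C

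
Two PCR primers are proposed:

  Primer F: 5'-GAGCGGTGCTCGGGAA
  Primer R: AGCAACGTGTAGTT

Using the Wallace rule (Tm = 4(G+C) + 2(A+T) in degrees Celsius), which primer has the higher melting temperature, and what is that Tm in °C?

Primer F: A+T=5, G+C=11 → Tm = 2(5)+4(11) = 54°C
Primer R: A+T=8, G+C=6 → Tm = 2(8)+4(6) = 40°C
54°C vs 40°C → primer F is higher.

Primer F, 54°C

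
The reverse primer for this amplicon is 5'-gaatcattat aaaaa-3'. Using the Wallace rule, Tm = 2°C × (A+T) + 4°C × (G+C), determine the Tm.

34°C

G=1, C=1, A=9, T=4
AT pairs contribute 13, GC pairs contribute 2.
Tm = 4·2 + 2·13 = 8 + 26 = 34°C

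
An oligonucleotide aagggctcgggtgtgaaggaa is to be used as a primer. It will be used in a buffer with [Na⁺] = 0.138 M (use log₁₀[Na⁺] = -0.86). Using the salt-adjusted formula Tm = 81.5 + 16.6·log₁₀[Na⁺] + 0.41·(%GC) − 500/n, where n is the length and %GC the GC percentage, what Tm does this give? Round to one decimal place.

66.8°C

Length n = 21. Scanning the sequence gives T=3, G=10, A=6, C=2.
G+C = 12, so %GC = 12/21 × 100 = 57.143%
Salt term: 16.6 × (-0.86) = -14.276
GC term: 0.41 × 57.143 = 23.429; length term: −500/21 = −23.81
Tm = 81.5 + (-14.276) + 23.429 − 23.81 = 66.843 → 66.8°C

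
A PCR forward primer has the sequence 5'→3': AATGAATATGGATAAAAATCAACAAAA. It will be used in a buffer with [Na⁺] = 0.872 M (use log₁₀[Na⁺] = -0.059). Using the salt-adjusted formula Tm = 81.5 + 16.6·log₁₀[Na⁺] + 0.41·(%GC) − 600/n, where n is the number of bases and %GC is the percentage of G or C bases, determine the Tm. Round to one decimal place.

65.9°C

Length n = 27. Counting bases: G=3, C=2, A=17, T=5
G+C = 5, so %GC = 5/27 × 100 = 18.519%
Salt term: 16.6 × (-0.059) = -0.979
GC term: 0.41 × 18.519 = 7.593; length term: −600/27 = −22.222
Tm = 81.5 + (-0.979) + 7.593 − 22.222 = 65.892 → 65.9°C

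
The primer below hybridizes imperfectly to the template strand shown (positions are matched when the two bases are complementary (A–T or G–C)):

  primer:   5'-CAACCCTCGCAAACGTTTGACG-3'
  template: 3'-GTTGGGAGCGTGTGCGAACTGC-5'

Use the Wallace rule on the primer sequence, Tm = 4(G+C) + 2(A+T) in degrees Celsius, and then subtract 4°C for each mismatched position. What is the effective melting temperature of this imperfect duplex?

60°C

Primer base counts: A=6, T=4, G=4, C=8 → A+T=10, G+C=12
Perfect-match Tm = 2(10) + 4(12) = 20 + 48 = 68°C
Mismatches (positions where the bases are not complementary): 2 (at positions 12, 16)
Effective Tm = 68 − 2×4 = 68 − 8 = 60°C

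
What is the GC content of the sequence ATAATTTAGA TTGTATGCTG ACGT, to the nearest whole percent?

Scanning the sequence gives C=2, T=10, G=5, A=7.
G+C = 5 + 2 = 7 out of 24 bases
%GC = 7/24 × 100 = 29.17% ≈ 29%

29%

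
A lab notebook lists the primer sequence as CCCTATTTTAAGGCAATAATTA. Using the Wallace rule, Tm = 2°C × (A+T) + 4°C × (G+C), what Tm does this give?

Scanning the sequence gives G=2, A=8, T=8, C=4.
A+T = 16, G+C = 6
Tm = 2(16) + 4(6) = 32 + 24 = 56°C

56°C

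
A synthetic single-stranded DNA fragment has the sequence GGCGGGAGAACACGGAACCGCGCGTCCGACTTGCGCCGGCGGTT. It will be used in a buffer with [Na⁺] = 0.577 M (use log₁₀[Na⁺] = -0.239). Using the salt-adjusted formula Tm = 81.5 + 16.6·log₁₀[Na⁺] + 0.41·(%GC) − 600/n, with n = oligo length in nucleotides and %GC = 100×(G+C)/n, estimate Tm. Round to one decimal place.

93.7°C

Length n = 44. Scanning the sequence gives T=5, C=14, G=18, A=7.
G+C = 32, so %GC = 32/44 × 100 = 72.727%
Salt term: 16.6 × (-0.239) = -3.967
GC term: 0.41 × 72.727 = 29.818; length term: −600/44 = −13.636
Tm = 81.5 + (-3.967) + 29.818 − 13.636 = 93.715 → 93.7°C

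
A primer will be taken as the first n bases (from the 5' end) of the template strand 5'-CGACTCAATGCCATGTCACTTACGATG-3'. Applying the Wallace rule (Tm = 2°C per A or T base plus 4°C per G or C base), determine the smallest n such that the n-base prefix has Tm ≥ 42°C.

First 13 bases: CGACTCAATGCCA → Tm = 40°C (< 42°C)
First 14 bases: CGACTCAATGCCAT → Tm = 42°C (≥ 42°C)
Since every base adds ≥2°C, Tm only increases with n, so the threshold is first crossed at n = 14.

n = 14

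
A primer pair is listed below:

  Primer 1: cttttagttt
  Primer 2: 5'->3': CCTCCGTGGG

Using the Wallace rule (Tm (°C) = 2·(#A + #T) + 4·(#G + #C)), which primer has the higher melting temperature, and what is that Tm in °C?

Primer 1: A+T=8, G+C=2 → Tm = 2(8)+4(2) = 24°C
Primer 2: A+T=2, G+C=8 → Tm = 2(2)+4(8) = 36°C
24°C vs 36°C → primer 2 is higher.

Primer 2, 36°C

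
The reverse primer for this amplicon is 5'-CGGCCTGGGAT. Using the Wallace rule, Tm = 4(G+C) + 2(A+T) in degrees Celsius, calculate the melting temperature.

38°C

Base counts: G=5, A=1, C=3, T=2
A+T = 3, G+C = 8
Tm = 2×3 + 4×8 = 38°C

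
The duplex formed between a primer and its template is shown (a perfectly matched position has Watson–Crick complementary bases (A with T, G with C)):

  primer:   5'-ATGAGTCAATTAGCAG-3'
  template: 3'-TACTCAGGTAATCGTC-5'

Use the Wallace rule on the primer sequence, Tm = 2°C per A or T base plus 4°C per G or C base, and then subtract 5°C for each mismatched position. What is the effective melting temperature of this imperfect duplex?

Primer base counts: A=6, T=4, G=4, C=2 → A+T=10, G+C=6
Perfect-match Tm = 2(10) + 4(6) = 20 + 24 = 44°C
Mismatches (positions where the bases are not complementary): 1 (at position 8)
Effective Tm = 44 − 1×5 = 44 − 5 = 39°C

39°C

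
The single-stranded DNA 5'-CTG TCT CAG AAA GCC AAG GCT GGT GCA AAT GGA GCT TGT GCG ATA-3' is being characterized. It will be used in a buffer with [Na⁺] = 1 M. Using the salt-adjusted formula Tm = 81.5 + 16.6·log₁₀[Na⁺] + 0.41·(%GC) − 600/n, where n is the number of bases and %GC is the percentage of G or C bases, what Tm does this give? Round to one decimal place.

Length n = 45. G=14, A=12, T=10, C=9
G+C = 23, so %GC = 23/45 × 100 = 51.111%
Salt term: 16.6 × (0) = 0
GC term: 0.41 × 51.111 = 20.956; length term: −600/45 = −13.333
Tm = 81.5 + (0) + 20.956 − 13.333 = 89.123 → 89.1°C

89.1°C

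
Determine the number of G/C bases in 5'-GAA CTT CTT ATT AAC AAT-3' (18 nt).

4

Base counts: C=3, A=7, G=1, T=7
G+C = 1 + 3 = 4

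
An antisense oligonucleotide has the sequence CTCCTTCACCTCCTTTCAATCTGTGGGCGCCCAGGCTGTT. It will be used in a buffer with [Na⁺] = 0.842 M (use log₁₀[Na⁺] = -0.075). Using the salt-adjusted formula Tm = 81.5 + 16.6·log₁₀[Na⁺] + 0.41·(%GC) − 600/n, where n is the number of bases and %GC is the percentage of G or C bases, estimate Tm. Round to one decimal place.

88.8°C

Length n = 40. Scanning the sequence gives T=13, C=15, G=8, A=4.
G+C = 23, so %GC = 23/40 × 100 = 57.5%
Salt term: 16.6 × (-0.075) = -1.245
GC term: 0.41 × 57.5 = 23.575; length term: −600/40 = −15
Tm = 81.5 + (-1.245) + 23.575 − 15 = 88.83 → 88.8°C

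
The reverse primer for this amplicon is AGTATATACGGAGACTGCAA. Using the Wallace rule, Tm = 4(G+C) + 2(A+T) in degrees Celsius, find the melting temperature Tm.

T=4, A=8, C=3, G=5
AT pairs contribute 12, GC pairs contribute 8.
Tm = 2(12) + 4(8) = 24 + 32 = 56°C

56°C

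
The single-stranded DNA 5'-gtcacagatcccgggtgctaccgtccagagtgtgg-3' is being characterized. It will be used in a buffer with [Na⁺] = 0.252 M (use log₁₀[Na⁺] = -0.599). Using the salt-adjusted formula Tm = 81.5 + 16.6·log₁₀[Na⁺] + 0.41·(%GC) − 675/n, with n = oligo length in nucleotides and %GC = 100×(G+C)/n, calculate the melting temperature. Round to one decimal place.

78.0°C

Length n = 35. Scanning the sequence gives G=12, T=7, C=10, A=6.
G+C = 22, so %GC = 22/35 × 100 = 62.857%
Salt term: 16.6 × (-0.599) = -9.943
GC term: 0.41 × 62.857 = 25.771; length term: −675/35 = −19.286
Tm = 81.5 + (-9.943) + 25.771 − 19.286 = 78.042 → 78.0°C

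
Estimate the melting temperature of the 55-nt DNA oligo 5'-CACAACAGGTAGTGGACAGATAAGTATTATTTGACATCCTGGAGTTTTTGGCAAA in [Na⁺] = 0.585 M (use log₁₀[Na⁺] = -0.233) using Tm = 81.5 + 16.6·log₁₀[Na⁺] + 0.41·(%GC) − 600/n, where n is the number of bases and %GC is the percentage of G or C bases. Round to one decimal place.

82.4°C

Length n = 55. Counting bases: A=18, G=13, C=8, T=16
G+C = 21, so %GC = 21/55 × 100 = 38.182%
Salt term: 16.6 × (-0.233) = -3.868
GC term: 0.41 × 38.182 = 15.655; length term: −600/55 = −10.909
Tm = 81.5 + (-3.868) + 15.655 − 10.909 = 82.378 → 82.4°C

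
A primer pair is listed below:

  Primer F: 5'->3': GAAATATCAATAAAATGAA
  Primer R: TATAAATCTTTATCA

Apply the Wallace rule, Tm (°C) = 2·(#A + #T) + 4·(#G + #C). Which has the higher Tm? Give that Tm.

Primer F, 44°C

Primer F: A+T=16, G+C=3 → Tm = 2(16)+4(3) = 44°C
Primer R: A+T=13, G+C=2 → Tm = 2(13)+4(2) = 34°C
44°C vs 34°C → primer F is higher.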